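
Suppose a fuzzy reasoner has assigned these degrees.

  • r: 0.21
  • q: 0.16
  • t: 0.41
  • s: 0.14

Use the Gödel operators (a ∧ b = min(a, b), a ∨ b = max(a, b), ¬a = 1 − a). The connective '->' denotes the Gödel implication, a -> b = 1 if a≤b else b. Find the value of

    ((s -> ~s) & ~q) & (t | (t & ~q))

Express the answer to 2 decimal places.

~s = 1 − 0.14 = 0.86
s -> ~s  [Gödel: 1 if a≤b else b] with a=0.14, b=0.86 → 1.00
~q = 1 − 0.16 = 0.84
(s -> ~s) & ~q = min(a, b) on (1.00, 0.84) = 0.84
~q = 1 − 0.16 = 0.84
t & ~q = min(a, b) on (0.41, 0.84) = 0.41
t | (t & ~q) = max(a, b) on (0.41, 0.41) = 0.41
((s -> ~s) & ~q) & (t | (t & ~q)) = min(a, b) on (0.84, 0.41) = 0.41

0.41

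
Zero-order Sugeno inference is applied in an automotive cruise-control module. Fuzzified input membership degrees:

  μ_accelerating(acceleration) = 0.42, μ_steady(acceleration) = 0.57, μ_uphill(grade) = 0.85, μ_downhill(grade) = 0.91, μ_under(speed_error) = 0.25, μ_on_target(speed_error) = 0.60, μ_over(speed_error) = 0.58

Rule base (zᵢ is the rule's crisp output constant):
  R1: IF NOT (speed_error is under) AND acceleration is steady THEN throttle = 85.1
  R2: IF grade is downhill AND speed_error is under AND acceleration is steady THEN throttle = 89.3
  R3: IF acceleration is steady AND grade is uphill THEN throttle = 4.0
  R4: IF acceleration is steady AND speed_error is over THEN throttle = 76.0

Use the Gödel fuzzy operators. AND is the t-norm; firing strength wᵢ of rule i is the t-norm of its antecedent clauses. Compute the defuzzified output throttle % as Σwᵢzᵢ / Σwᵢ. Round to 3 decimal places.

R1 (z=85.1): ¬under=1−0.25=0.75, steady=0.57; AND[min(a, b)] → w = 0.57
R2 (z=89.3): downhill=0.91, under=0.25, steady=0.57; AND[min(a, b)] → w = 0.25
R3 (z=4.0): steady=0.57, uphill=0.85; AND[min(a, b)] → w = 0.57
R4 (z=76.0): steady=0.57, over=0.58; AND[min(a, b)] → w = 0.57
Weighted average = (0.57·85.1 + 0.25·89.3 + 0.57·4.0 + 0.57·76.0) / (0.57 + 0.25 + 0.57 + 0.57)
  = 116.4320 / 1.9600 = 59.404

59.404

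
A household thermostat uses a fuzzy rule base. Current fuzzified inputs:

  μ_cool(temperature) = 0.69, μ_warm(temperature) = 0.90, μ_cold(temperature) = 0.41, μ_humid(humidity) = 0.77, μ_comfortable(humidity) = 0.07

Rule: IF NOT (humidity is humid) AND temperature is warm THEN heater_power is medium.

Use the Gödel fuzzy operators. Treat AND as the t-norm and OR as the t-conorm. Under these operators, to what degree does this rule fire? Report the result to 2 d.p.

firing strength: ¬humid=1−0.77=0.23, warm=0.90; AND[min(a, b)] → w = 0.23

0.23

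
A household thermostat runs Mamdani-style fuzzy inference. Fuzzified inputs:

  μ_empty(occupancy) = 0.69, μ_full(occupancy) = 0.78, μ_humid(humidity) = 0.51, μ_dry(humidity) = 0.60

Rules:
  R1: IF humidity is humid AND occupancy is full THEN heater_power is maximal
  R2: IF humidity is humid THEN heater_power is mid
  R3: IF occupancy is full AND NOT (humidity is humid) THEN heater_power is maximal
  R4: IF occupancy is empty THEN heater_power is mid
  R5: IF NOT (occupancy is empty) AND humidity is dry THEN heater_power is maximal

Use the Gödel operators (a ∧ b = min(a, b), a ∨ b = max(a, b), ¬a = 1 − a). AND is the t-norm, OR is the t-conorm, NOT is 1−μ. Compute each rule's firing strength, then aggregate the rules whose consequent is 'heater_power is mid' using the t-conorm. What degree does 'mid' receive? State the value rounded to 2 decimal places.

R1: humid=0.51, full=0.78; AND[min(a, b)] → w = 0.51
R2: humid=0.51 → w = 0.51
R3: full=0.78, ¬humid=1−0.51=0.49; AND[min(a, b)] → w = 0.49
R4: empty=0.69 → w = 0.69
R5: ¬empty=1−0.69=0.31, dry=0.60; AND[min(a, b)] → w = 0.31
Rules with consequent 'mid': {R2, R4} → strengths 0.51, 0.69
Aggregate via t-conorm [max(a, b)]: 0.69

0.69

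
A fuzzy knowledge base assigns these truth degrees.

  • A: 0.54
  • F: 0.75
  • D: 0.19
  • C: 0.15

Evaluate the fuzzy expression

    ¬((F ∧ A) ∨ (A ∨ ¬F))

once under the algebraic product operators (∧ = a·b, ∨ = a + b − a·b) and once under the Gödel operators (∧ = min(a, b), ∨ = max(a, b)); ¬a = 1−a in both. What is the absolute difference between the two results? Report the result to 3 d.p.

Under algebraic product:
  F ∧ A = a·b on (0.7500, 0.5400) = 0.4050
  ¬F = 1 − 0.7500 = 0.2500
  A ∨ ¬F = a + b − a·b on (0.5400, 0.2500) = 0.6550
  (F ∧ A) ∨ (A ∨ ¬F) = a + b − a·b on (0.4050, 0.6550) = 0.7947
  ¬((F ∧ A) ∨ (A ∨ ¬F)) = 1 − 0.7947 = 0.2053
  → value = 0.2053
Under Gödel:
  F ∧ A = min(a, b) on (0.75, 0.54) = 0.54
  ¬F = 1 − 0.75 = 0.25
  A ∨ ¬F = max(a, b) on (0.54, 0.25) = 0.54
  (F ∧ A) ∨ (A ∨ ¬F) = max(a, b) on (0.54, 0.54) = 0.54
  ¬((F ∧ A) ∨ (A ∨ ¬F)) = 1 − 0.54 = 0.46
  → value = 0.4600
|0.2053 − 0.4600| = 0.255

0.255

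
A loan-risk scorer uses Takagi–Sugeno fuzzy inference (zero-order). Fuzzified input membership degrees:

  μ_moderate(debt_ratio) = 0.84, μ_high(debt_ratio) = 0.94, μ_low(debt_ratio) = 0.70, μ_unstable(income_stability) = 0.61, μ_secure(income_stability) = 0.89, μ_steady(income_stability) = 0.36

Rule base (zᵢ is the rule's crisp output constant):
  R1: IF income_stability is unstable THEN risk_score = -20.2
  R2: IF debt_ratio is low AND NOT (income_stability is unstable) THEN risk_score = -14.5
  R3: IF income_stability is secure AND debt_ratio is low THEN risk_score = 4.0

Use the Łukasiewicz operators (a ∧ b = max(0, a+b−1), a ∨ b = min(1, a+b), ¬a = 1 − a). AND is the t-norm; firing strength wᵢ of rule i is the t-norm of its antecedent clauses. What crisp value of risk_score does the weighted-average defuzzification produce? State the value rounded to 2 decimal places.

R1 (z=-20.2): unstable=0.61 → w = 0.61
R2 (z=-14.5): low=0.70, ¬unstable=1−0.61=0.39; AND[max(0, a+b−1)] → w = 0.09
R3 (z=4.0): secure=0.89, low=0.70; AND[max(0, a+b−1)] → w = 0.59
Weighted average = (0.61·-20.2 + 0.09·-14.5 + 0.59·4.0) / (0.61 + 0.09 + 0.59)
  = -11.2670 / 1.2900 = -8.73

-8.73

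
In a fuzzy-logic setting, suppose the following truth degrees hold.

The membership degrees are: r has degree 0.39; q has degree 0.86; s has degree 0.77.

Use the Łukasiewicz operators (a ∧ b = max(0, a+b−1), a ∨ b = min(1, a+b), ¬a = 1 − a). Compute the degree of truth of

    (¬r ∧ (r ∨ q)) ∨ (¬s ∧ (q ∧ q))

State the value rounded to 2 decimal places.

0.61

¬r = 1 − 0.39 = 0.61
r ∨ q = min(1, a+b) on (0.39, 0.86) = 1.00
¬r ∧ (r ∨ q) = max(0, a+b−1) on (0.61, 1.00) = 0.61
¬s = 1 − 0.77 = 0.23
q ∧ q = max(0, a+b−1) on (0.86, 0.86) = 0.72
¬s ∧ (q ∧ q) = max(0, a+b−1) on (0.23, 0.72) = 0.00
(¬r ∧ (r ∨ q)) ∨ (¬s ∧ (q ∧ q)) = min(1, a+b) on (0.61, 0.00) = 0.61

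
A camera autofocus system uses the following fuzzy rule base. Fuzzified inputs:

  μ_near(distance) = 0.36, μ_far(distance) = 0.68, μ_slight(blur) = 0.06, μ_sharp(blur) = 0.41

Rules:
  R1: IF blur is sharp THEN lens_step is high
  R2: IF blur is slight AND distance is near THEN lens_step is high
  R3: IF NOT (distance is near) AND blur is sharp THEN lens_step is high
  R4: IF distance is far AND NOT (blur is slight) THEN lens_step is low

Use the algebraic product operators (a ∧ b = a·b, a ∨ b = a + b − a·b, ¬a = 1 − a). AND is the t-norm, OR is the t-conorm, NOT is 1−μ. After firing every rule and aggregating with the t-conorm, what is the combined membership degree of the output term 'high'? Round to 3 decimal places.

R1: sharp=0.41 → w = 0.4100
R2: slight=0.06, near=0.36; AND[a·b] → w = 0.0216
R3: ¬near=1−0.36=0.64, sharp=0.41; AND[a·b] → w = 0.2624
R4: far=0.68, ¬slight=1−0.06=0.94; AND[a·b] → w = 0.6392
Rules with consequent 'high': {R1, R2, R3} → strengths 0.4100, 0.0216, 0.2624
Aggregate via t-conorm [a + b − a·b]: 0.5742

0.574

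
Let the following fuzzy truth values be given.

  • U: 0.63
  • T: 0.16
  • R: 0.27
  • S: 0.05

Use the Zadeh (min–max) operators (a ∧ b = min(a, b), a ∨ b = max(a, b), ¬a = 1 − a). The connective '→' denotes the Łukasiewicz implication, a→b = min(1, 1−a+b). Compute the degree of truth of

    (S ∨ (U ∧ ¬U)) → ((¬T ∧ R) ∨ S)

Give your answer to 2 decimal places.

¬U = 1 − 0.63 = 0.37
U ∧ ¬U = min(a, b) on (0.63, 0.37) = 0.37
S ∨ (U ∧ ¬U) = max(a, b) on (0.05, 0.37) = 0.37
¬T = 1 − 0.16 = 0.84
¬T ∧ R = min(a, b) on (0.84, 0.27) = 0.27
(¬T ∧ R) ∨ S = max(a, b) on (0.27, 0.05) = 0.27
(S ∨ (U ∧ ¬U)) → ((¬T ∧ R) ∨ S)  [Łukasiewicz: min(1, 1−a+b)] with a=0.37, b=0.27 → 0.90

0.90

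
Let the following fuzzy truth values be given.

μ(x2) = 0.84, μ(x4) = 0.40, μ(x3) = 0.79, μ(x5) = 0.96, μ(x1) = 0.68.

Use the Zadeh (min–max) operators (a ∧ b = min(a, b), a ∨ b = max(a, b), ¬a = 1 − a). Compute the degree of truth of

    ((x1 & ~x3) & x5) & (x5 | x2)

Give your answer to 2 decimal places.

0.21

~x3 = 1 − 0.79 = 0.21
x1 & ~x3 = min(a, b) on (0.68, 0.21) = 0.21
(x1 & ~x3) & x5 = min(a, b) on (0.21, 0.96) = 0.21
x5 | x2 = max(a, b) on (0.96, 0.84) = 0.96
((x1 & ~x3) & x5) & (x5 | x2) = min(a, b) on (0.21, 0.96) = 0.21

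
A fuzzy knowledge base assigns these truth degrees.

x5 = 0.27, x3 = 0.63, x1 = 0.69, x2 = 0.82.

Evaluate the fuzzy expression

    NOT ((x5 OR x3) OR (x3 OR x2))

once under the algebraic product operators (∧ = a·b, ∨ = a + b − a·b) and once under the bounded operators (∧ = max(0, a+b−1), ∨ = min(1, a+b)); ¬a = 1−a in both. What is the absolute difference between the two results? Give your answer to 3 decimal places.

Under algebraic product:
  x5 OR x3 = a + b − a·b on (0.2700, 0.6300) = 0.7299
  x3 OR x2 = a + b − a·b on (0.6300, 0.8200) = 0.9334
  (x5 OR x3) OR (x3 OR x2) = a + b − a·b on (0.7299, 0.9334) = 0.9820
  NOT ((x5 OR x3) OR (x3 OR x2)) = 1 − 0.9820 = 0.0180
  → value = 0.0180
Under bounded:
  x5 OR x3 = min(1, a+b) on (0.27, 0.63) = 0.90
  x3 OR x2 = min(1, a+b) on (0.63, 0.82) = 1.00
  (x5 OR x3) OR (x3 OR x2) = min(1, a+b) on (0.90, 1.00) = 1.00
  NOT ((x5 OR x3) OR (x3 OR x2)) = 1 − 1.00 = 0.00
  → value = 0.0000
|0.0180 − 0.0000| = 0.018

0.018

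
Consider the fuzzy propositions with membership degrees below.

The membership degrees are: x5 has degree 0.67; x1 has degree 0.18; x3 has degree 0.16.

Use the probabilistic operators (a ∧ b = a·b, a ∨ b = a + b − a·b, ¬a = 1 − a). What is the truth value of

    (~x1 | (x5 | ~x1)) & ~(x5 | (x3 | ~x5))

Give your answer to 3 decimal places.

0.184

~x1 = 1 − 0.1800 = 0.8200
~x1 = 1 − 0.1800 = 0.8200
x5 | ~x1 = a + b − a·b on (0.6700, 0.8200) = 0.9406
~x1 | (x5 | ~x1) = a + b − a·b on (0.8200, 0.9406) = 0.9893
~x5 = 1 − 0.6700 = 0.3300
x3 | ~x5 = a + b − a·b on (0.1600, 0.3300) = 0.4372
x5 | (x3 | ~x5) = a + b − a·b on (0.6700, 0.4372) = 0.8143
~(x5 | (x3 | ~x5)) = 1 − 0.8143 = 0.1857
(~x1 | (x5 | ~x1)) & ~(x5 | (x3 | ~x5)) = a·b on (0.9893, 0.1857) = 0.1837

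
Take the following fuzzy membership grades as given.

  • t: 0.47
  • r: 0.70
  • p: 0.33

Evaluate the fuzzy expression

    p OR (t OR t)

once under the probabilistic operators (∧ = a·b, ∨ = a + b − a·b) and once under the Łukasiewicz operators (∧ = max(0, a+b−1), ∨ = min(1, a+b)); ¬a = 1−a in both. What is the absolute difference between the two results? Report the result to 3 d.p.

0.188

Under probabilistic:
  t OR t = a + b − a·b on (0.4700, 0.4700) = 0.7191
  p OR (t OR t) = a + b − a·b on (0.3300, 0.7191) = 0.8118
  → value = 0.8118
Under Łukasiewicz:
  t OR t = min(1, a+b) on (0.47, 0.47) = 0.94
  p OR (t OR t) = min(1, a+b) on (0.33, 0.94) = 1.00
  → value = 1.0000
|0.8118 − 1.0000| = 0.188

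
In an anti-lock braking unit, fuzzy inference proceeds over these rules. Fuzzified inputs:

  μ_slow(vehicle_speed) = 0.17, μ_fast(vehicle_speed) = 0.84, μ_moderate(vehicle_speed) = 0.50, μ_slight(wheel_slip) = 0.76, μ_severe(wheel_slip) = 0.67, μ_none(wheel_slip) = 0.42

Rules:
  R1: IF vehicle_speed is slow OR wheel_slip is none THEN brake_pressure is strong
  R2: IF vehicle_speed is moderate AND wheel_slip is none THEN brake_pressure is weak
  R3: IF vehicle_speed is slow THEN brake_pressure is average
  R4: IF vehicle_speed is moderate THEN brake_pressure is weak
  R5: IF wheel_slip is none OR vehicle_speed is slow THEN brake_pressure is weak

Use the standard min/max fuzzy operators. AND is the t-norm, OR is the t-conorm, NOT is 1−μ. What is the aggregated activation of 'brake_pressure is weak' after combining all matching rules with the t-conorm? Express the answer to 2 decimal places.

0.50

R1: slow=0.17, none=0.42; OR[max(a, b)] → w = 0.42
R2: moderate=0.50, none=0.42; AND[min(a, b)] → w = 0.42
R3: slow=0.17 → w = 0.17
R4: moderate=0.50 → w = 0.50
R5: none=0.42, slow=0.17; OR[max(a, b)] → w = 0.42
Rules with consequent 'weak': {R2, R4, R5} → strengths 0.42, 0.50, 0.42
Aggregate via t-conorm [max(a, b)]: 0.50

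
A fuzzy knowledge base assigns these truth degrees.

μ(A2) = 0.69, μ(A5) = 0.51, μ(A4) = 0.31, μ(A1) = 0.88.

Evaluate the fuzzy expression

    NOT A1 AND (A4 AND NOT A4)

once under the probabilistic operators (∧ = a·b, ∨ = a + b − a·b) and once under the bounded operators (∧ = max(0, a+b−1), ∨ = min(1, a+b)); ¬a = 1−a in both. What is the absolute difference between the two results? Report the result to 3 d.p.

0.026

Under probabilistic:
  NOT A1 = 1 − 0.8800 = 0.1200
  NOT A4 = 1 − 0.3100 = 0.6900
  A4 AND NOT A4 = a·b on (0.3100, 0.6900) = 0.2139
  NOT A1 AND (A4 AND NOT A4) = a·b on (0.1200, 0.2139) = 0.0257
  → value = 0.0257
Under bounded:
  NOT A1 = 1 − 0.88 = 0.12
  NOT A4 = 1 − 0.31 = 0.69
  A4 AND NOT A4 = max(0, a+b−1) on (0.31, 0.69) = 0.00
  NOT A1 AND (A4 AND NOT A4) = max(0, a+b−1) on (0.12, 0.00) = 0.00
  → value = 0.0000
|0.0257 − 0.0000| = 0.026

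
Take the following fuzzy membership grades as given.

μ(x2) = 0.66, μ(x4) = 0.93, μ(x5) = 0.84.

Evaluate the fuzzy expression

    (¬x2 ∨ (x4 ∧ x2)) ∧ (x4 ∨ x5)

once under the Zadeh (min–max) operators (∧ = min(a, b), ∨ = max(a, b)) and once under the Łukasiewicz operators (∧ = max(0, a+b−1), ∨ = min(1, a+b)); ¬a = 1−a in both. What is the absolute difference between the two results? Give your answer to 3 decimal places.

0.270

Under Zadeh (min–max):
  ¬x2 = 1 − 0.66 = 0.34
  x4 ∧ x2 = min(a, b) on (0.93, 0.66) = 0.66
  ¬x2 ∨ (x4 ∧ x2) = max(a, b) on (0.34, 0.66) = 0.66
  x4 ∨ x5 = max(a, b) on (0.93, 0.84) = 0.93
  (¬x2 ∨ (x4 ∧ x2)) ∧ (x4 ∨ x5) = min(a, b) on (0.66, 0.93) = 0.66
  → value = 0.6600
Under Łukasiewicz:
  ¬x2 = 1 − 0.66 = 0.34
  x4 ∧ x2 = max(0, a+b−1) on (0.93, 0.66) = 0.59
  ¬x2 ∨ (x4 ∧ x2) = min(1, a+b) on (0.34, 0.59) = 0.93
  x4 ∨ x5 = min(1, a+b) on (0.93, 0.84) = 1.00
  (¬x2 ∨ (x4 ∧ x2)) ∧ (x4 ∨ x5) = max(0, a+b−1) on (0.93, 1.00) = 0.93
  → value = 0.9300
|0.6600 − 0.9300| = 0.270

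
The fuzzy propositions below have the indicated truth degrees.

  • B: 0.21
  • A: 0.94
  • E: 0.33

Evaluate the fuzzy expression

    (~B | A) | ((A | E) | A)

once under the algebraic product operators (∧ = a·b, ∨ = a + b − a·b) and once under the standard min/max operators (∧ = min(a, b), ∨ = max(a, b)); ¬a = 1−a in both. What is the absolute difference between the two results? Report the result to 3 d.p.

0.060

Under algebraic product:
  ~B = 1 − 0.2100 = 0.7900
  ~B | A = a + b − a·b on (0.7900, 0.9400) = 0.9874
  A | E = a + b − a·b on (0.9400, 0.3300) = 0.9598
  (A | E) | A = a + b − a·b on (0.9598, 0.9400) = 0.9976
  (~B | A) | ((A | E) | A) = a + b − a·b on (0.9874, 0.9976) = 1.0000
  → value = 1.0000
Under standard min/max:
  ~B = 1 − 0.21 = 0.79
  ~B | A = max(a, b) on (0.79, 0.94) = 0.94
  A | E = max(a, b) on (0.94, 0.33) = 0.94
  (A | E) | A = max(a, b) on (0.94, 0.94) = 0.94
  (~B | A) | ((A | E) | A) = max(a, b) on (0.94, 0.94) = 0.94
  → value = 0.9400
|1.0000 − 0.9400| = 0.060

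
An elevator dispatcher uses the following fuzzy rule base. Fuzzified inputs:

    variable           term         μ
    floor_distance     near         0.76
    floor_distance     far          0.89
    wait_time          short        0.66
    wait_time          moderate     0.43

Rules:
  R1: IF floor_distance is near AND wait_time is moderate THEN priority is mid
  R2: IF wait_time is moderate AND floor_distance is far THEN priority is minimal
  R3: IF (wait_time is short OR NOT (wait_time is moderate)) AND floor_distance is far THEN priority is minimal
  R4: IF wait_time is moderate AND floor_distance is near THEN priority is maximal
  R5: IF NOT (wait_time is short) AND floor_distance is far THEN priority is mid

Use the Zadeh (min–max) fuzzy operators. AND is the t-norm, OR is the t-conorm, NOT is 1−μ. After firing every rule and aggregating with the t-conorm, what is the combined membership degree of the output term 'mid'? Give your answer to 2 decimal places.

R1: near=0.76, moderate=0.43; AND[min(a, b)] → w = 0.43
R2: moderate=0.43, far=0.89; AND[min(a, b)] → w = 0.43
R3: (short=0.66 OR ¬moderate=1−0.43=0.57) = 0.66; AND[min(a, b)] with far=0.89 → w = 0.66
R4: moderate=0.43, near=0.76; AND[min(a, b)] → w = 0.43
R5: ¬short=1−0.66=0.34, far=0.89; AND[min(a, b)] → w = 0.34
Rules with consequent 'mid': {R1, R5} → strengths 0.43, 0.34
Aggregate via t-conorm [max(a, b)]: 0.43

0.43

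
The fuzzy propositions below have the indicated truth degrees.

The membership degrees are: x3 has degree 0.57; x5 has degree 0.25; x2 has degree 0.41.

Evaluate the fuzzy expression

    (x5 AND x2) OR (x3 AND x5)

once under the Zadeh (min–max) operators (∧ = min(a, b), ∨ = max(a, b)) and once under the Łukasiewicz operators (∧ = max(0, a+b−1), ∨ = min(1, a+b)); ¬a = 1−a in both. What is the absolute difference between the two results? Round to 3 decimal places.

Under Zadeh (min–max):
  x5 AND x2 = min(a, b) on (0.25, 0.41) = 0.25
  x3 AND x5 = min(a, b) on (0.57, 0.25) = 0.25
  (x5 AND x2) OR (x3 AND x5) = max(a, b) on (0.25, 0.25) = 0.25
  → value = 0.2500
Under Łukasiewicz:
  x5 AND x2 = max(0, a+b−1) on (0.25, 0.41) = 0.00
  x3 AND x5 = max(0, a+b−1) on (0.57, 0.25) = 0.00
  (x5 AND x2) OR (x3 AND x5) = min(1, a+b) on (0.00, 0.00) = 0.00
  → value = 0.0000
|0.2500 − 0.0000| = 0.250

0.250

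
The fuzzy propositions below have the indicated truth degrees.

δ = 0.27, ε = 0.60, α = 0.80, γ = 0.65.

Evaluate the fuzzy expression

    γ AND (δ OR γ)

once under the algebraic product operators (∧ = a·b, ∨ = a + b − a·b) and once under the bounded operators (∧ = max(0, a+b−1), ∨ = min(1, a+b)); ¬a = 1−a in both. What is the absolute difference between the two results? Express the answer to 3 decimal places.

0.086

Under algebraic product:
  δ OR γ = a + b − a·b on (0.2700, 0.6500) = 0.7445
  γ AND (δ OR γ) = a·b on (0.6500, 0.7445) = 0.4839
  → value = 0.4839
Under bounded:
  δ OR γ = min(1, a+b) on (0.27, 0.65) = 0.92
  γ AND (δ OR γ) = max(0, a+b−1) on (0.65, 0.92) = 0.57
  → value = 0.5700
|0.4839 − 0.5700| = 0.086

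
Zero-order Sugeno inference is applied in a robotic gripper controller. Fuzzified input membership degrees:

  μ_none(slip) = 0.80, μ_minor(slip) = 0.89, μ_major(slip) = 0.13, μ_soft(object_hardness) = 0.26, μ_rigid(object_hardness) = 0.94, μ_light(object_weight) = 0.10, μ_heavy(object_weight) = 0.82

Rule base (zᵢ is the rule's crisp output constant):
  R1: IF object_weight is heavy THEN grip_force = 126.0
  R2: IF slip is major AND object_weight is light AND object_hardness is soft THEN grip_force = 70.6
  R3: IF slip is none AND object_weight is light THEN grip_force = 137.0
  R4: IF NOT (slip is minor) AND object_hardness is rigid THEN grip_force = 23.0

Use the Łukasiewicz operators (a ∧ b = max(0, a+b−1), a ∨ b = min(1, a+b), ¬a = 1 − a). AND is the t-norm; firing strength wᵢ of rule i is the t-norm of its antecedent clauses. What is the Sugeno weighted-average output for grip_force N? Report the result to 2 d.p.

R1 (z=126.0): heavy=0.82 → w = 0.82
R2 (z=70.6): major=0.13, light=0.10, soft=0.26; AND[max(0, a+b−1)] → w = 0.00
R3 (z=137.0): none=0.80, light=0.10; AND[max(0, a+b−1)] → w = 0.00
R4 (z=23.0): ¬minor=1−0.89=0.11, rigid=0.94; AND[max(0, a+b−1)] → w = 0.05
Weighted average = (0.82·126.0 + 0.00·70.6 + 0.00·137.0 + 0.05·23.0) / (0.82 + 0.00 + 0.00 + 0.05)
  = 104.4700 / 0.8700 = 120.08

120.08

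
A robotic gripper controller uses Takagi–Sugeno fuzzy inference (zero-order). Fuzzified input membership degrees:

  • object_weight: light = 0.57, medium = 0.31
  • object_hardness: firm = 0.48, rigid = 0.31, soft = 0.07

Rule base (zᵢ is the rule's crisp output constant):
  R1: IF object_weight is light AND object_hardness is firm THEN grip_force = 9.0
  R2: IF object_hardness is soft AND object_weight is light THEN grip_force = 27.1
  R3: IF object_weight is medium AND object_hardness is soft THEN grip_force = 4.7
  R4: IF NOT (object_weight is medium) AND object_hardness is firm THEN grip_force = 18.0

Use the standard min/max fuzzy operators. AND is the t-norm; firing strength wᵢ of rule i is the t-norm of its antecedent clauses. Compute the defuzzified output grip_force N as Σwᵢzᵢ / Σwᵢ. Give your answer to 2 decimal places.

R1 (z=9.0): light=0.57, firm=0.48; AND[min(a, b)] → w = 0.48
R2 (z=27.1): soft=0.07, light=0.57; AND[min(a, b)] → w = 0.07
R3 (z=4.7): medium=0.31, soft=0.07; AND[min(a, b)] → w = 0.07
R4 (z=18.0): ¬medium=1−0.31=0.69, firm=0.48; AND[min(a, b)] → w = 0.48
Weighted average = (0.48·9.0 + 0.07·27.1 + 0.07·4.7 + 0.48·18.0) / (0.48 + 0.07 + 0.07 + 0.48)
  = 15.1860 / 1.1000 = 13.81

13.81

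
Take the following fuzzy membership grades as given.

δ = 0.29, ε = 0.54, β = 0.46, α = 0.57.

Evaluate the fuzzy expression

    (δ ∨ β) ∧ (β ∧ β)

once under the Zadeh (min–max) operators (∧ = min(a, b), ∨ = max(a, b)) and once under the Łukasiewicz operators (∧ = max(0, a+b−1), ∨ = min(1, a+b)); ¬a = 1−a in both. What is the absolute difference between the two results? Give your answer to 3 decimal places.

0.460

Under Zadeh (min–max):
  δ ∨ β = max(a, b) on (0.29, 0.46) = 0.46
  β ∧ β = min(a, b) on (0.46, 0.46) = 0.46
  (δ ∨ β) ∧ (β ∧ β) = min(a, b) on (0.46, 0.46) = 0.46
  → value = 0.4600
Under Łukasiewicz:
  δ ∨ β = min(1, a+b) on (0.29, 0.46) = 0.75
  β ∧ β = max(0, a+b−1) on (0.46, 0.46) = 0.00
  (δ ∨ β) ∧ (β ∧ β) = max(0, a+b−1) on (0.75, 0.00) = 0.00
  → value = 0.0000
|0.4600 − 0.0000| = 0.460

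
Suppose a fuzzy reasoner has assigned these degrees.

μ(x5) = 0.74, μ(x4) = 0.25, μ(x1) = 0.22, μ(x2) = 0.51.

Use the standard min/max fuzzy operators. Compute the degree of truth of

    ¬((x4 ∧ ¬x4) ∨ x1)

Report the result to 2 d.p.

¬x4 = 1 − 0.25 = 0.75
x4 ∧ ¬x4 = min(a, b) on (0.25, 0.75) = 0.25
(x4 ∧ ¬x4) ∨ x1 = max(a, b) on (0.25, 0.22) = 0.25
¬((x4 ∧ ¬x4) ∨ x1) = 1 − 0.25 = 0.75

0.75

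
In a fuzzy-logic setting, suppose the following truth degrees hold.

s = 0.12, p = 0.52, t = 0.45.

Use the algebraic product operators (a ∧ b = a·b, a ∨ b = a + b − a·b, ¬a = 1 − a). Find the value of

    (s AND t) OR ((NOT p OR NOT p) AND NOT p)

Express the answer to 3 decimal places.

s AND t = a·b on (0.1200, 0.4500) = 0.0540
NOT p = 1 − 0.5200 = 0.4800
NOT p = 1 − 0.5200 = 0.4800
NOT p OR NOT p = a + b − a·b on (0.4800, 0.4800) = 0.7296
NOT p = 1 − 0.5200 = 0.4800
(NOT p OR NOT p) AND NOT p = a·b on (0.7296, 0.4800) = 0.3502
(s AND t) OR ((NOT p OR NOT p) AND NOT p) = a + b − a·b on (0.0540, 0.3502) = 0.3853

0.385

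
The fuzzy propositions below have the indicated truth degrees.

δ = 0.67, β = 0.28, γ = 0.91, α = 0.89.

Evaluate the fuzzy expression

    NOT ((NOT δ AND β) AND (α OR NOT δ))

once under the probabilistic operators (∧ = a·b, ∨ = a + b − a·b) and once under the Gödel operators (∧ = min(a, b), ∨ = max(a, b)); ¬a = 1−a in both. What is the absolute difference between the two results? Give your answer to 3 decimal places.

0.194

Under probabilistic:
  NOT δ = 1 − 0.6700 = 0.3300
  NOT δ AND β = a·b on (0.3300, 0.2800) = 0.0924
  NOT δ = 1 − 0.6700 = 0.3300
  α OR NOT δ = a + b − a·b on (0.8900, 0.3300) = 0.9263
  (NOT δ AND β) AND (α OR NOT δ) = a·b on (0.0924, 0.9263) = 0.0856
  NOT ((NOT δ AND β) AND (α OR NOT δ)) = 1 − 0.0856 = 0.9144
  → value = 0.9144
Under Gödel:
  NOT δ = 1 − 0.67 = 0.33
  NOT δ AND β = min(a, b) on (0.33, 0.28) = 0.28
  NOT δ = 1 − 0.67 = 0.33
  α OR NOT δ = max(a, b) on (0.89, 0.33) = 0.89
  (NOT δ AND β) AND (α OR NOT δ) = min(a, b) on (0.28, 0.89) = 0.28
  NOT ((NOT δ AND β) AND (α OR NOT δ)) = 1 − 0.28 = 0.72
  → value = 0.7200
|0.9144 − 0.7200| = 0.194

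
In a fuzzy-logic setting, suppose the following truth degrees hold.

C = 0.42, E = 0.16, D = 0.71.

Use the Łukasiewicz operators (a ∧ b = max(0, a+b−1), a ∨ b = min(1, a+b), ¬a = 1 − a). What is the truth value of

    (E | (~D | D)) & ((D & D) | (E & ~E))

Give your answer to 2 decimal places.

~D = 1 − 0.71 = 0.29
~D | D = min(1, a+b) on (0.29, 0.71) = 1.00
E | (~D | D) = min(1, a+b) on (0.16, 1.00) = 1.00
D & D = max(0, a+b−1) on (0.71, 0.71) = 0.42
~E = 1 − 0.16 = 0.84
E & ~E = max(0, a+b−1) on (0.16, 0.84) = 0.00
(D & D) | (E & ~E) = min(1, a+b) on (0.42, 0.00) = 0.42
(E | (~D | D)) & ((D & D) | (E & ~E)) = max(0, a+b−1) on (1.00, 0.42) = 0.42

0.42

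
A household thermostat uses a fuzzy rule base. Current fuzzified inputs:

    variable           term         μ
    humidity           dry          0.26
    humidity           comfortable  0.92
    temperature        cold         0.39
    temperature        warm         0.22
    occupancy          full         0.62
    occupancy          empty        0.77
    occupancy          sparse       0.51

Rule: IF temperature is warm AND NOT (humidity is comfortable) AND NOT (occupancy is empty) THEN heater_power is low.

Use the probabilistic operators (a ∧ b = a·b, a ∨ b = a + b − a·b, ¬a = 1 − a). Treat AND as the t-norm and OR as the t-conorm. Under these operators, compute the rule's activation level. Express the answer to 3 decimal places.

firing strength: warm=0.22, ¬comfortable=1−0.92=0.08, ¬empty=1−0.77=0.23; AND[a·b] → w = 0.0040

0.004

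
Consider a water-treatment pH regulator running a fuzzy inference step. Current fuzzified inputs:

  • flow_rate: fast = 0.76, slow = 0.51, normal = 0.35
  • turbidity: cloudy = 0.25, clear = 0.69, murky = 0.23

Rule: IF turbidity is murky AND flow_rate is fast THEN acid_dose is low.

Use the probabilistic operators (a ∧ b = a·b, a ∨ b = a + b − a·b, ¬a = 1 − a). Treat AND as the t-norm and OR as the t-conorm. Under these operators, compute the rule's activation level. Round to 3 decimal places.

0.175

firing strength: murky=0.23, fast=0.76; AND[a·b] → w = 0.1748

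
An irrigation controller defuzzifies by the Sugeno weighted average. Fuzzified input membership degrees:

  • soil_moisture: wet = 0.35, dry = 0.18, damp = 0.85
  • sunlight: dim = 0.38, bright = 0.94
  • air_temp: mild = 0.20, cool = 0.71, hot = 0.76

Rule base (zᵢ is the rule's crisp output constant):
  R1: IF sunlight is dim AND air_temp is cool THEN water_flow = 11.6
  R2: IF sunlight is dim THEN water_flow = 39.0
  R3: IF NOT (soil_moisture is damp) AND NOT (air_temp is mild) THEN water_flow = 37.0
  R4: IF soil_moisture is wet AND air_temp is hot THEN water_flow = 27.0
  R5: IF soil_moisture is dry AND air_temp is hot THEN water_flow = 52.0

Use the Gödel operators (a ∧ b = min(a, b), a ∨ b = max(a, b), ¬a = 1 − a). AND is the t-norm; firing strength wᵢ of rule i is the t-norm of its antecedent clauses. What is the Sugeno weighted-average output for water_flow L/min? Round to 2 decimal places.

30.27

R1 (z=11.6): dim=0.38, cool=0.71; AND[min(a, b)] → w = 0.38
R2 (z=39.0): dim=0.38 → w = 0.38
R3 (z=37.0): ¬damp=1−0.85=0.15, ¬mild=1−0.20=0.80; AND[min(a, b)] → w = 0.15
R4 (z=27.0): wet=0.35, hot=0.76; AND[min(a, b)] → w = 0.35
R5 (z=52.0): dry=0.18, hot=0.76; AND[min(a, b)] → w = 0.18
Weighted average = (0.38·11.6 + 0.38·39.0 + 0.15·37.0 + 0.35·27.0 + 0.18·52.0) / (0.38 + 0.38 + 0.15 + 0.35 + 0.18)
  = 43.5880 / 1.4400 = 30.27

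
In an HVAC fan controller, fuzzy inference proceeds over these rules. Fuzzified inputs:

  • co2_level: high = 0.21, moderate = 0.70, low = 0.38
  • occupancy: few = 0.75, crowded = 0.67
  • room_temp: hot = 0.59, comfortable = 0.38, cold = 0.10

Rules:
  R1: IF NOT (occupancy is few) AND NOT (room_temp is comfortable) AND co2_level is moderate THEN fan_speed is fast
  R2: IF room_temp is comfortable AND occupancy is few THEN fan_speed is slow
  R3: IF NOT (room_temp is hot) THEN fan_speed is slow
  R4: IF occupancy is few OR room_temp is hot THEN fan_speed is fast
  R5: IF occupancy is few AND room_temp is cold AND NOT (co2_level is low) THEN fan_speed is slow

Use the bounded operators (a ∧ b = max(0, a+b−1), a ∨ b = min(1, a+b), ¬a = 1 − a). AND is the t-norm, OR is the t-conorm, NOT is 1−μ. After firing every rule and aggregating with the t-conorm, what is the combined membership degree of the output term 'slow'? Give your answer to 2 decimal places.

0.54

R1: ¬few=1−0.75=0.25, ¬comfortable=1−0.38=0.62, moderate=0.70; AND[max(0, a+b−1)] → w = 0.00
R2: comfortable=0.38, few=0.75; AND[max(0, a+b−1)] → w = 0.13
R3: ¬hot=1−0.59=0.41 → w = 0.41
R4: few=0.75, hot=0.59; OR[min(1, a+b)] → w = 1.00
R5: few=0.75, cold=0.10, ¬low=1−0.38=0.62; AND[max(0, a+b−1)] → w = 0.00
Rules with consequent 'slow': {R2, R3, R5} → strengths 0.13, 0.41, 0.00
Aggregate via t-conorm [min(1, a+b)]: 0.54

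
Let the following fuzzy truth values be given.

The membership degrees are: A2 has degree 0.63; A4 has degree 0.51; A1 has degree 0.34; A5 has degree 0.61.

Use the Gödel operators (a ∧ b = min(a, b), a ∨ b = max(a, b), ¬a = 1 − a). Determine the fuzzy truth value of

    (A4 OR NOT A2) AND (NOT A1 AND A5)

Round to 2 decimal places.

NOT A2 = 1 − 0.63 = 0.37
A4 OR NOT A2 = max(a, b) on (0.51, 0.37) = 0.51
NOT A1 = 1 − 0.34 = 0.66
NOT A1 AND A5 = min(a, b) on (0.66, 0.61) = 0.61
(A4 OR NOT A2) AND (NOT A1 AND A5) = min(a, b) on (0.51, 0.61) = 0.51

0.51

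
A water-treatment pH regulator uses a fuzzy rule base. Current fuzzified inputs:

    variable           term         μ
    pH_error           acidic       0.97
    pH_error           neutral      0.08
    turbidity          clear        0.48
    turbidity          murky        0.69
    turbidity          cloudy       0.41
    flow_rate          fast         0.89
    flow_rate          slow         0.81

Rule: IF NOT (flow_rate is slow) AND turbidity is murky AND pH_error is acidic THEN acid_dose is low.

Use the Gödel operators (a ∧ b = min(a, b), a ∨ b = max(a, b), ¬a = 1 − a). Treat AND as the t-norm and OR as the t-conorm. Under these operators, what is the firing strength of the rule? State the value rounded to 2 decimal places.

firing strength: ¬slow=1−0.81=0.19, murky=0.69, acidic=0.97; AND[min(a, b)] → w = 0.19

0.19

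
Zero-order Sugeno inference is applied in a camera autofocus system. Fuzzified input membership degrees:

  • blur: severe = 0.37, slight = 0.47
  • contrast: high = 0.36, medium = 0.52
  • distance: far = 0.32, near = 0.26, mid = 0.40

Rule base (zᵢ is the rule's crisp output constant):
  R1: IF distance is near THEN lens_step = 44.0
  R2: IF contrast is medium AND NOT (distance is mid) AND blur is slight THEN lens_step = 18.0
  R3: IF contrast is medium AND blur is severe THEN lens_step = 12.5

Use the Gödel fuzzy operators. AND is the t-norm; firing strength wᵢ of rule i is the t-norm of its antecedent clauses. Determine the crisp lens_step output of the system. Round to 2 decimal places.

22.30

R1 (z=44.0): near=0.26 → w = 0.26
R2 (z=18.0): medium=0.52, ¬mid=1−0.40=0.60, slight=0.47; AND[min(a, b)] → w = 0.47
R3 (z=12.5): medium=0.52, severe=0.37; AND[min(a, b)] → w = 0.37
Weighted average = (0.26·44.0 + 0.47·18.0 + 0.37·12.5) / (0.26 + 0.47 + 0.37)
  = 24.5250 / 1.1000 = 22.30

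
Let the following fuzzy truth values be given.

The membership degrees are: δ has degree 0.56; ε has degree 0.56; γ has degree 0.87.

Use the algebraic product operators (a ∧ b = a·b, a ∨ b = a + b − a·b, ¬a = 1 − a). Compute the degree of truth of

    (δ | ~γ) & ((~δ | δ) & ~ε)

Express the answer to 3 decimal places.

0.205

~γ = 1 − 0.8700 = 0.1300
δ | ~γ = a + b − a·b on (0.5600, 0.1300) = 0.6172
~δ = 1 − 0.5600 = 0.4400
~δ | δ = a + b − a·b on (0.4400, 0.5600) = 0.7536
~ε = 1 − 0.5600 = 0.4400
(~δ | δ) & ~ε = a·b on (0.7536, 0.4400) = 0.3316
(δ | ~γ) & ((~δ | δ) & ~ε) = a·b on (0.6172, 0.3316) = 0.2047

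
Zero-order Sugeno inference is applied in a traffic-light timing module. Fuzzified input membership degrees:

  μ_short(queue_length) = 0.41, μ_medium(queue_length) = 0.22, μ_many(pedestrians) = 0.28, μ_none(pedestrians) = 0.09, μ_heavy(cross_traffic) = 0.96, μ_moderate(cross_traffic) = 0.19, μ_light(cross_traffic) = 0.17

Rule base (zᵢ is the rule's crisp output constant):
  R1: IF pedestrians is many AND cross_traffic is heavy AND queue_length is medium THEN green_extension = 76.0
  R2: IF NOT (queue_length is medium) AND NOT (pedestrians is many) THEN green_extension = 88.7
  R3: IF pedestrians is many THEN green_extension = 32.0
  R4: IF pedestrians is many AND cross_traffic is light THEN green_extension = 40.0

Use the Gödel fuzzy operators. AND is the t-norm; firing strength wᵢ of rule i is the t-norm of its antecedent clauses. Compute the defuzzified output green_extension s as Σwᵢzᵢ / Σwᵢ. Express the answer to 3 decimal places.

69.312

R1 (z=76.0): many=0.28, heavy=0.96, medium=0.22; AND[min(a, b)] → w = 0.22
R2 (z=88.7): ¬medium=1−0.22=0.78, ¬many=1−0.28=0.72; AND[min(a, b)] → w = 0.72
R3 (z=32.0): many=0.28 → w = 0.28
R4 (z=40.0): many=0.28, light=0.17; AND[min(a, b)] → w = 0.17
Weighted average = (0.22·76.0 + 0.72·88.7 + 0.28·32.0 + 0.17·40.0) / (0.22 + 0.72 + 0.28 + 0.17)
  = 96.3440 / 1.3900 = 69.312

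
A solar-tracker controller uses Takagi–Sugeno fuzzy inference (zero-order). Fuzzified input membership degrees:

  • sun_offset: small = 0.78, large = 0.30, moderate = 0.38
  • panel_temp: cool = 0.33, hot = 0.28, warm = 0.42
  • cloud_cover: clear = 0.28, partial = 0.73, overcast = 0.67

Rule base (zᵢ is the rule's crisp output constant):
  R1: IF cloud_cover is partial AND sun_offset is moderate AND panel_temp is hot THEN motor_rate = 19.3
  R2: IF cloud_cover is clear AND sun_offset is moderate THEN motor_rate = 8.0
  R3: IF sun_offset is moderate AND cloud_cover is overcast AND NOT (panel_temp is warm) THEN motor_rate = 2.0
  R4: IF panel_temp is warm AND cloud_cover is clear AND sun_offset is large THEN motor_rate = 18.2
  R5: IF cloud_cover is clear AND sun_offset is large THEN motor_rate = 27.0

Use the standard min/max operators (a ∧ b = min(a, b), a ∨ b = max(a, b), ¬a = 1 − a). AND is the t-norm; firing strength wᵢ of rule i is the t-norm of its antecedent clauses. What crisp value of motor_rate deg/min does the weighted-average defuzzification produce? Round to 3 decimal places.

R1 (z=19.3): partial=0.73, moderate=0.38, hot=0.28; AND[min(a, b)] → w = 0.28
R2 (z=8.0): clear=0.28, moderate=0.38; AND[min(a, b)] → w = 0.28
R3 (z=2.0): moderate=0.38, overcast=0.67, ¬warm=1−0.42=0.58; AND[min(a, b)] → w = 0.38
R4 (z=18.2): warm=0.42, clear=0.28, large=0.30; AND[min(a, b)] → w = 0.28
R5 (z=27.0): clear=0.28, large=0.30; AND[min(a, b)] → w = 0.28
Weighted average = (0.28·19.3 + 0.28·8.0 + 0.38·2.0 + 0.28·18.2 + 0.28·27.0) / (0.28 + 0.28 + 0.38 + 0.28 + 0.28)
  = 21.0600 / 1.5000 = 14.040

14.040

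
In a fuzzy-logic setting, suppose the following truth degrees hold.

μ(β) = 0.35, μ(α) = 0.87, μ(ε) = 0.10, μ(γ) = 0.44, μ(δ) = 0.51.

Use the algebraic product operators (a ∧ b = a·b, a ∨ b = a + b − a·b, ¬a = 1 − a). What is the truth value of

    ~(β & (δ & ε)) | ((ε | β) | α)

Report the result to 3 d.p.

0.999

δ & ε = a·b on (0.5100, 0.1000) = 0.0510
β & (δ & ε) = a·b on (0.3500, 0.0510) = 0.0179
~(β & (δ & ε)) = 1 − 0.0179 = 0.9821
ε | β = a + b − a·b on (0.1000, 0.3500) = 0.4150
(ε | β) | α = a + b − a·b on (0.4150, 0.8700) = 0.9239
~(β & (δ & ε)) | ((ε | β) | α) = a + b − a·b on (0.9821, 0.9239) = 0.9986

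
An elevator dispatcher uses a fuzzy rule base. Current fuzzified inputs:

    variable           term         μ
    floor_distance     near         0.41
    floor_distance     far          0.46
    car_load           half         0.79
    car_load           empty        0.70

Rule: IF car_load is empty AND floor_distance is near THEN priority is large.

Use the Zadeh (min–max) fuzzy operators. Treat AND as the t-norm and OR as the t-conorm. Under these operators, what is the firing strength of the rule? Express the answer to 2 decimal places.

firing strength: empty=0.70, near=0.41; AND[min(a, b)] → w = 0.41

0.41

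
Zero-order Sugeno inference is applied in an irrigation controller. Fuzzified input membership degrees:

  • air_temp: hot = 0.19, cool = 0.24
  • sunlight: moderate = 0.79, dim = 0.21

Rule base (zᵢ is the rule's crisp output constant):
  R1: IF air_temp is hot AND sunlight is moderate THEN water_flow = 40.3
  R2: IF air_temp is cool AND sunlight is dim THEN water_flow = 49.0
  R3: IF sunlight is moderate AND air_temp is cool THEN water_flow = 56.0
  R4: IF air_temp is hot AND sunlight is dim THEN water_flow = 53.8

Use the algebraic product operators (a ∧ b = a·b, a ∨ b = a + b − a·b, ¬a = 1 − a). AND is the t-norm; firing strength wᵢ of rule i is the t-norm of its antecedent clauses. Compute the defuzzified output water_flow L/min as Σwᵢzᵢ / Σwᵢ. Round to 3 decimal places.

49.495

R1 (z=40.3): hot=0.19, moderate=0.79; AND[a·b] → w = 0.1501
R2 (z=49.0): cool=0.24, dim=0.21; AND[a·b] → w = 0.0504
R3 (z=56.0): moderate=0.79, cool=0.24; AND[a·b] → w = 0.1896
R4 (z=53.8): hot=0.19, dim=0.21; AND[a·b] → w = 0.0399
Weighted average = (0.1501·40.3 + 0.0504·49.0 + 0.1896·56.0 + 0.0399·53.8) / (0.1501 + 0.0504 + 0.1896 + 0.0399)
  = 21.2828 / 0.4300 = 49.495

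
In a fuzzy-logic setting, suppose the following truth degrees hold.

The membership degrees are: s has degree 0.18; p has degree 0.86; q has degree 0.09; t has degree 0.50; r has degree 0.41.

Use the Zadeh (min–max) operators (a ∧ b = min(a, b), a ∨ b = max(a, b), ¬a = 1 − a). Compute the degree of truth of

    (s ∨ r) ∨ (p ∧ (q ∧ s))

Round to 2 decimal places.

s ∨ r = max(a, b) on (0.18, 0.41) = 0.41
q ∧ s = min(a, b) on (0.09, 0.18) = 0.09
p ∧ (q ∧ s) = min(a, b) on (0.86, 0.09) = 0.09
(s ∨ r) ∨ (p ∧ (q ∧ s)) = max(a, b) on (0.41, 0.09) = 0.41

0.41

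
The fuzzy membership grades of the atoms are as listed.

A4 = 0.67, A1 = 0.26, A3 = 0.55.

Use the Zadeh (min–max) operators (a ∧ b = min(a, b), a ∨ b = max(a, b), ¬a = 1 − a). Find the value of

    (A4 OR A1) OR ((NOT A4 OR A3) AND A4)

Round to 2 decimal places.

A4 OR A1 = max(a, b) on (0.67, 0.26) = 0.67
NOT A4 = 1 − 0.67 = 0.33
NOT A4 OR A3 = max(a, b) on (0.33, 0.55) = 0.55
(NOT A4 OR A3) AND A4 = min(a, b) on (0.55, 0.67) = 0.55
(A4 OR A1) OR ((NOT A4 OR A3) AND A4) = max(a, b) on (0.67, 0.55) = 0.67

0.67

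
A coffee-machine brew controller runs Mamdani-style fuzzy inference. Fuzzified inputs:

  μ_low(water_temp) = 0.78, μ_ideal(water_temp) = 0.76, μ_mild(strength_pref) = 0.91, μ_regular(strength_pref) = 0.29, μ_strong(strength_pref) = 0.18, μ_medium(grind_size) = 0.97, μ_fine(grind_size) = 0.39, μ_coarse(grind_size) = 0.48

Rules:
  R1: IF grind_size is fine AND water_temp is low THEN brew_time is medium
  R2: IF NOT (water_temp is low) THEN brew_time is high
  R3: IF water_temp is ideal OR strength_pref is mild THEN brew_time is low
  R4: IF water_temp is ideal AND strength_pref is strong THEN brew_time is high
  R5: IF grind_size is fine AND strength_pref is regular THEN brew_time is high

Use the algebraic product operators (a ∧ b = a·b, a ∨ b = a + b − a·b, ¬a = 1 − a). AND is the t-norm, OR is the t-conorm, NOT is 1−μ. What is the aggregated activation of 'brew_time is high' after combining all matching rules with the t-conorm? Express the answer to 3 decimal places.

R1: fine=0.39, low=0.78; AND[a·b] → w = 0.3042
R2: ¬low=1−0.78=0.22 → w = 0.2200
R3: ideal=0.76, mild=0.91; OR[a + b − a·b] → w = 0.9784
R4: ideal=0.76, strong=0.18; AND[a·b] → w = 0.1368
R5: fine=0.39, regular=0.29; AND[a·b] → w = 0.1131
Rules with consequent 'high': {R2, R4, R5} → strengths 0.2200, 0.1368, 0.1131
Aggregate via t-conorm [a + b − a·b]: 0.4029

0.403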